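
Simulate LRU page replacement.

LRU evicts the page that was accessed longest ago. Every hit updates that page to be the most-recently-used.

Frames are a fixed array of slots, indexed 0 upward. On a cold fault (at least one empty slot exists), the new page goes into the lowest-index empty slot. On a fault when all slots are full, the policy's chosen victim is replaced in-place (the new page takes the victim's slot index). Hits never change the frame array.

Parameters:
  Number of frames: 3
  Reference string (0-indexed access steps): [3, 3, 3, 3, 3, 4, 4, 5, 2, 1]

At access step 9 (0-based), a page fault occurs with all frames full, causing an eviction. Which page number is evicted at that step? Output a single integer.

Answer: 4

Derivation:
Step 0: ref 3 -> FAULT, frames=[3,-,-]
Step 1: ref 3 -> HIT, frames=[3,-,-]
Step 2: ref 3 -> HIT, frames=[3,-,-]
Step 3: ref 3 -> HIT, frames=[3,-,-]
Step 4: ref 3 -> HIT, frames=[3,-,-]
Step 5: ref 4 -> FAULT, frames=[3,4,-]
Step 6: ref 4 -> HIT, frames=[3,4,-]
Step 7: ref 5 -> FAULT, frames=[3,4,5]
Step 8: ref 2 -> FAULT, evict 3, frames=[2,4,5]
Step 9: ref 1 -> FAULT, evict 4, frames=[2,1,5]
At step 9: evicted page 4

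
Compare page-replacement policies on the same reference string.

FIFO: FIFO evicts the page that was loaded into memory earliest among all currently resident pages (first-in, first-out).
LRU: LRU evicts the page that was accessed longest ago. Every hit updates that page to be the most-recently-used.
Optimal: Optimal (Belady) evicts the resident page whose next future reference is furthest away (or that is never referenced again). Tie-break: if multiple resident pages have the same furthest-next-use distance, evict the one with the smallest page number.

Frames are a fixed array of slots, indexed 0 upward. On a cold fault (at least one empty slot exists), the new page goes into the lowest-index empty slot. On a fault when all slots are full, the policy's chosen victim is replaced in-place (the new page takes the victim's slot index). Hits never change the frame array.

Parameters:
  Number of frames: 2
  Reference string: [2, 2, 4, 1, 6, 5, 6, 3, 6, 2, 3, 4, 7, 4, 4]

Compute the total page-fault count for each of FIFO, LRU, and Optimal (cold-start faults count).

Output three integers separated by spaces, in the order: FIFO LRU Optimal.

--- FIFO ---
  step 0: ref 2 -> FAULT, frames=[2,-] (faults so far: 1)
  step 1: ref 2 -> HIT, frames=[2,-] (faults so far: 1)
  step 2: ref 4 -> FAULT, frames=[2,4] (faults so far: 2)
  step 3: ref 1 -> FAULT, evict 2, frames=[1,4] (faults so far: 3)
  step 4: ref 6 -> FAULT, evict 4, frames=[1,6] (faults so far: 4)
  step 5: ref 5 -> FAULT, evict 1, frames=[5,6] (faults so far: 5)
  step 6: ref 6 -> HIT, frames=[5,6] (faults so far: 5)
  step 7: ref 3 -> FAULT, evict 6, frames=[5,3] (faults so far: 6)
  step 8: ref 6 -> FAULT, evict 5, frames=[6,3] (faults so far: 7)
  step 9: ref 2 -> FAULT, evict 3, frames=[6,2] (faults so far: 8)
  step 10: ref 3 -> FAULT, evict 6, frames=[3,2] (faults so far: 9)
  step 11: ref 4 -> FAULT, evict 2, frames=[3,4] (faults so far: 10)
  step 12: ref 7 -> FAULT, evict 3, frames=[7,4] (faults so far: 11)
  step 13: ref 4 -> HIT, frames=[7,4] (faults so far: 11)
  step 14: ref 4 -> HIT, frames=[7,4] (faults so far: 11)
  FIFO total faults: 11
--- LRU ---
  step 0: ref 2 -> FAULT, frames=[2,-] (faults so far: 1)
  step 1: ref 2 -> HIT, frames=[2,-] (faults so far: 1)
  step 2: ref 4 -> FAULT, frames=[2,4] (faults so far: 2)
  step 3: ref 1 -> FAULT, evict 2, frames=[1,4] (faults so far: 3)
  step 4: ref 6 -> FAULT, evict 4, frames=[1,6] (faults so far: 4)
  step 5: ref 5 -> FAULT, evict 1, frames=[5,6] (faults so far: 5)
  step 6: ref 6 -> HIT, frames=[5,6] (faults so far: 5)
  step 7: ref 3 -> FAULT, evict 5, frames=[3,6] (faults so far: 6)
  step 8: ref 6 -> HIT, frames=[3,6] (faults so far: 6)
  step 9: ref 2 -> FAULT, evict 3, frames=[2,6] (faults so far: 7)
  step 10: ref 3 -> FAULT, evict 6, frames=[2,3] (faults so far: 8)
  step 11: ref 4 -> FAULT, evict 2, frames=[4,3] (faults so far: 9)
  step 12: ref 7 -> FAULT, evict 3, frames=[4,7] (faults so far: 10)
  step 13: ref 4 -> HIT, frames=[4,7] (faults so far: 10)
  step 14: ref 4 -> HIT, frames=[4,7] (faults so far: 10)
  LRU total faults: 10
--- Optimal ---
  step 0: ref 2 -> FAULT, frames=[2,-] (faults so far: 1)
  step 1: ref 2 -> HIT, frames=[2,-] (faults so far: 1)
  step 2: ref 4 -> FAULT, frames=[2,4] (faults so far: 2)
  step 3: ref 1 -> FAULT, evict 4, frames=[2,1] (faults so far: 3)
  step 4: ref 6 -> FAULT, evict 1, frames=[2,6] (faults so far: 4)
  step 5: ref 5 -> FAULT, evict 2, frames=[5,6] (faults so far: 5)
  step 6: ref 6 -> HIT, frames=[5,6] (faults so far: 5)
  step 7: ref 3 -> FAULT, evict 5, frames=[3,6] (faults so far: 6)
  step 8: ref 6 -> HIT, frames=[3,6] (faults so far: 6)
  step 9: ref 2 -> FAULT, evict 6, frames=[3,2] (faults so far: 7)
  step 10: ref 3 -> HIT, frames=[3,2] (faults so far: 7)
  step 11: ref 4 -> FAULT, evict 2, frames=[3,4] (faults so far: 8)
  step 12: ref 7 -> FAULT, evict 3, frames=[7,4] (faults so far: 9)
  step 13: ref 4 -> HIT, frames=[7,4] (faults so far: 9)
  step 14: ref 4 -> HIT, frames=[7,4] (faults so far: 9)
  Optimal total faults: 9

Answer: 11 10 9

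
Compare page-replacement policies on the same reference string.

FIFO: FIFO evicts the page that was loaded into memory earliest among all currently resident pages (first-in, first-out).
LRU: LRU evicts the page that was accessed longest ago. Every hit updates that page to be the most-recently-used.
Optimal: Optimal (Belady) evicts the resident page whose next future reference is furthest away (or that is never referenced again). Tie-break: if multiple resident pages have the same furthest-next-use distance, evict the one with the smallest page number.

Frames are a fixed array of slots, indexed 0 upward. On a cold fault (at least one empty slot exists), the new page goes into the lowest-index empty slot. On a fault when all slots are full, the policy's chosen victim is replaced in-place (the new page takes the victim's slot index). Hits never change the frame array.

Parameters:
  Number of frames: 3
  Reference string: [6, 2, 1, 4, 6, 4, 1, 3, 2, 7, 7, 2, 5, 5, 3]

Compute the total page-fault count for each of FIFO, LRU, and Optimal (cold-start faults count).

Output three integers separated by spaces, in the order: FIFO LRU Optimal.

Answer: 10 10 8

Derivation:
--- FIFO ---
  step 0: ref 6 -> FAULT, frames=[6,-,-] (faults so far: 1)
  step 1: ref 2 -> FAULT, frames=[6,2,-] (faults so far: 2)
  step 2: ref 1 -> FAULT, frames=[6,2,1] (faults so far: 3)
  step 3: ref 4 -> FAULT, evict 6, frames=[4,2,1] (faults so far: 4)
  step 4: ref 6 -> FAULT, evict 2, frames=[4,6,1] (faults so far: 5)
  step 5: ref 4 -> HIT, frames=[4,6,1] (faults so far: 5)
  step 6: ref 1 -> HIT, frames=[4,6,1] (faults so far: 5)
  step 7: ref 3 -> FAULT, evict 1, frames=[4,6,3] (faults so far: 6)
  step 8: ref 2 -> FAULT, evict 4, frames=[2,6,3] (faults so far: 7)
  step 9: ref 7 -> FAULT, evict 6, frames=[2,7,3] (faults so far: 8)
  step 10: ref 7 -> HIT, frames=[2,7,3] (faults so far: 8)
  step 11: ref 2 -> HIT, frames=[2,7,3] (faults so far: 8)
  step 12: ref 5 -> FAULT, evict 3, frames=[2,7,5] (faults so far: 9)
  step 13: ref 5 -> HIT, frames=[2,7,5] (faults so far: 9)
  step 14: ref 3 -> FAULT, evict 2, frames=[3,7,5] (faults so far: 10)
  FIFO total faults: 10
--- LRU ---
  step 0: ref 6 -> FAULT, frames=[6,-,-] (faults so far: 1)
  step 1: ref 2 -> FAULT, frames=[6,2,-] (faults so far: 2)
  step 2: ref 1 -> FAULT, frames=[6,2,1] (faults so far: 3)
  step 3: ref 4 -> FAULT, evict 6, frames=[4,2,1] (faults so far: 4)
  step 4: ref 6 -> FAULT, evict 2, frames=[4,6,1] (faults so far: 5)
  step 5: ref 4 -> HIT, frames=[4,6,1] (faults so far: 5)
  step 6: ref 1 -> HIT, frames=[4,6,1] (faults so far: 5)
  step 7: ref 3 -> FAULT, evict 6, frames=[4,3,1] (faults so far: 6)
  step 8: ref 2 -> FAULT, evict 4, frames=[2,3,1] (faults so far: 7)
  step 9: ref 7 -> FAULT, evict 1, frames=[2,3,7] (faults so far: 8)
  step 10: ref 7 -> HIT, frames=[2,3,7] (faults so far: 8)
  step 11: ref 2 -> HIT, frames=[2,3,7] (faults so far: 8)
  step 12: ref 5 -> FAULT, evict 3, frames=[2,5,7] (faults so far: 9)
  step 13: ref 5 -> HIT, frames=[2,5,7] (faults so far: 9)
  step 14: ref 3 -> FAULT, evict 7, frames=[2,5,3] (faults so far: 10)
  LRU total faults: 10
--- Optimal ---
  step 0: ref 6 -> FAULT, frames=[6,-,-] (faults so far: 1)
  step 1: ref 2 -> FAULT, frames=[6,2,-] (faults so far: 2)
  step 2: ref 1 -> FAULT, frames=[6,2,1] (faults so far: 3)
  step 3: ref 4 -> FAULT, evict 2, frames=[6,4,1] (faults so far: 4)
  step 4: ref 6 -> HIT, frames=[6,4,1] (faults so far: 4)
  step 5: ref 4 -> HIT, frames=[6,4,1] (faults so far: 4)
  step 6: ref 1 -> HIT, frames=[6,4,1] (faults so far: 4)
  step 7: ref 3 -> FAULT, evict 1, frames=[6,4,3] (faults so far: 5)
  step 8: ref 2 -> FAULT, evict 4, frames=[6,2,3] (faults so far: 6)
  step 9: ref 7 -> FAULT, evict 6, frames=[7,2,3] (faults so far: 7)
  step 10: ref 7 -> HIT, frames=[7,2,3] (faults so far: 7)
  step 11: ref 2 -> HIT, frames=[7,2,3] (faults so far: 7)
  step 12: ref 5 -> FAULT, evict 2, frames=[7,5,3] (faults so far: 8)
  step 13: ref 5 -> HIT, frames=[7,5,3] (faults so far: 8)
  step 14: ref 3 -> HIT, frames=[7,5,3] (faults so far: 8)
  Optimal total faults: 8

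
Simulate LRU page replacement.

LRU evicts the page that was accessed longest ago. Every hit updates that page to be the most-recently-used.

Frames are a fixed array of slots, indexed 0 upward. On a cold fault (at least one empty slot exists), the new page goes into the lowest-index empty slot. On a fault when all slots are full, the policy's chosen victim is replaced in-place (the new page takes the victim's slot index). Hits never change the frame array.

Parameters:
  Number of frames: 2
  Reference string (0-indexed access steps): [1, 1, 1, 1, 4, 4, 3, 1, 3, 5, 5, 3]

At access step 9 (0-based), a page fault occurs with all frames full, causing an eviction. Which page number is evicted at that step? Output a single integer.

Step 0: ref 1 -> FAULT, frames=[1,-]
Step 1: ref 1 -> HIT, frames=[1,-]
Step 2: ref 1 -> HIT, frames=[1,-]
Step 3: ref 1 -> HIT, frames=[1,-]
Step 4: ref 4 -> FAULT, frames=[1,4]
Step 5: ref 4 -> HIT, frames=[1,4]
Step 6: ref 3 -> FAULT, evict 1, frames=[3,4]
Step 7: ref 1 -> FAULT, evict 4, frames=[3,1]
Step 8: ref 3 -> HIT, frames=[3,1]
Step 9: ref 5 -> FAULT, evict 1, frames=[3,5]
At step 9: evicted page 1

Answer: 1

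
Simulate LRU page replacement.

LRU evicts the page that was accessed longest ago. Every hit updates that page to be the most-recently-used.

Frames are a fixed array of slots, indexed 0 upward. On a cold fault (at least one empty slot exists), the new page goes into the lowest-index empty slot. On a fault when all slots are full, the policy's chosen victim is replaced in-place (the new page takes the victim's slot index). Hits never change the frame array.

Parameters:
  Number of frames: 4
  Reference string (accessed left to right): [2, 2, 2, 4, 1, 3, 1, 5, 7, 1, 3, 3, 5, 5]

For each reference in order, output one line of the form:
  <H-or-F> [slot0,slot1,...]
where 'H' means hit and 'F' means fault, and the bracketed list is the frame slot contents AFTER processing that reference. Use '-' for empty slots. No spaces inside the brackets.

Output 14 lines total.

F [2,-,-,-]
H [2,-,-,-]
H [2,-,-,-]
F [2,4,-,-]
F [2,4,1,-]
F [2,4,1,3]
H [2,4,1,3]
F [5,4,1,3]
F [5,7,1,3]
H [5,7,1,3]
H [5,7,1,3]
H [5,7,1,3]
H [5,7,1,3]
H [5,7,1,3]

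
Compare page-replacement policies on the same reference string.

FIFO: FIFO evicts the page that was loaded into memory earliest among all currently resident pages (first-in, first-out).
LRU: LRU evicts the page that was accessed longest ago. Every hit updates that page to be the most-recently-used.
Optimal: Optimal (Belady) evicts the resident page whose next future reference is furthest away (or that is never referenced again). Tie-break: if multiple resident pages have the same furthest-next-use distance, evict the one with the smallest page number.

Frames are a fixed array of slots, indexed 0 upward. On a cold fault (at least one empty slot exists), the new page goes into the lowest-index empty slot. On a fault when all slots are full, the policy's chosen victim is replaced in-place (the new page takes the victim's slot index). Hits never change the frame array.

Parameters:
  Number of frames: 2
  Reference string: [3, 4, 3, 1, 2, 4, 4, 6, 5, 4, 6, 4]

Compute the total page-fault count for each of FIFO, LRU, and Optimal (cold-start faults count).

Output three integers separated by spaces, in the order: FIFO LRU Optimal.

Answer: 9 9 7

Derivation:
--- FIFO ---
  step 0: ref 3 -> FAULT, frames=[3,-] (faults so far: 1)
  step 1: ref 4 -> FAULT, frames=[3,4] (faults so far: 2)
  step 2: ref 3 -> HIT, frames=[3,4] (faults so far: 2)
  step 3: ref 1 -> FAULT, evict 3, frames=[1,4] (faults so far: 3)
  step 4: ref 2 -> FAULT, evict 4, frames=[1,2] (faults so far: 4)
  step 5: ref 4 -> FAULT, evict 1, frames=[4,2] (faults so far: 5)
  step 6: ref 4 -> HIT, frames=[4,2] (faults so far: 5)
  step 7: ref 6 -> FAULT, evict 2, frames=[4,6] (faults so far: 6)
  step 8: ref 5 -> FAULT, evict 4, frames=[5,6] (faults so far: 7)
  step 9: ref 4 -> FAULT, evict 6, frames=[5,4] (faults so far: 8)
  step 10: ref 6 -> FAULT, evict 5, frames=[6,4] (faults so far: 9)
  step 11: ref 4 -> HIT, frames=[6,4] (faults so far: 9)
  FIFO total faults: 9
--- LRU ---
  step 0: ref 3 -> FAULT, frames=[3,-] (faults so far: 1)
  step 1: ref 4 -> FAULT, frames=[3,4] (faults so far: 2)
  step 2: ref 3 -> HIT, frames=[3,4] (faults so far: 2)
  step 3: ref 1 -> FAULT, evict 4, frames=[3,1] (faults so far: 3)
  step 4: ref 2 -> FAULT, evict 3, frames=[2,1] (faults so far: 4)
  step 5: ref 4 -> FAULT, evict 1, frames=[2,4] (faults so far: 5)
  step 6: ref 4 -> HIT, frames=[2,4] (faults so far: 5)
  step 7: ref 6 -> FAULT, evict 2, frames=[6,4] (faults so far: 6)
  step 8: ref 5 -> FAULT, evict 4, frames=[6,5] (faults so far: 7)
  step 9: ref 4 -> FAULT, evict 6, frames=[4,5] (faults so far: 8)
  step 10: ref 6 -> FAULT, evict 5, frames=[4,6] (faults so far: 9)
  step 11: ref 4 -> HIT, frames=[4,6] (faults so far: 9)
  LRU total faults: 9
--- Optimal ---
  step 0: ref 3 -> FAULT, frames=[3,-] (faults so far: 1)
  step 1: ref 4 -> FAULT, frames=[3,4] (faults so far: 2)
  step 2: ref 3 -> HIT, frames=[3,4] (faults so far: 2)
  step 3: ref 1 -> FAULT, evict 3, frames=[1,4] (faults so far: 3)
  step 4: ref 2 -> FAULT, evict 1, frames=[2,4] (faults so far: 4)
  step 5: ref 4 -> HIT, frames=[2,4] (faults so far: 4)
  step 6: ref 4 -> HIT, frames=[2,4] (faults so far: 4)
  step 7: ref 6 -> FAULT, evict 2, frames=[6,4] (faults so far: 5)
  step 8: ref 5 -> FAULT, evict 6, frames=[5,4] (faults so far: 6)
  step 9: ref 4 -> HIT, frames=[5,4] (faults so far: 6)
  step 10: ref 6 -> FAULT, evict 5, frames=[6,4] (faults so far: 7)
  step 11: ref 4 -> HIT, frames=[6,4] (faults so far: 7)
  Optimal total faults: 7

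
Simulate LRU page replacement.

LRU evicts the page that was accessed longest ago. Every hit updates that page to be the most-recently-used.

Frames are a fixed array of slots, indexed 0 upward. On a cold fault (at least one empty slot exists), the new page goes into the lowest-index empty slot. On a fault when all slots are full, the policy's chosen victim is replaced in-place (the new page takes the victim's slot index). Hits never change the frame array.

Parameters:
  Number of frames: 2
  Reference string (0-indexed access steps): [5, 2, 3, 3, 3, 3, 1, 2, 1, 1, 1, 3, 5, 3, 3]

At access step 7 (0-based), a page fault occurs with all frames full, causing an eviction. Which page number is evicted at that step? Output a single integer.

Step 0: ref 5 -> FAULT, frames=[5,-]
Step 1: ref 2 -> FAULT, frames=[5,2]
Step 2: ref 3 -> FAULT, evict 5, frames=[3,2]
Step 3: ref 3 -> HIT, frames=[3,2]
Step 4: ref 3 -> HIT, frames=[3,2]
Step 5: ref 3 -> HIT, frames=[3,2]
Step 6: ref 1 -> FAULT, evict 2, frames=[3,1]
Step 7: ref 2 -> FAULT, evict 3, frames=[2,1]
At step 7: evicted page 3

Answer: 3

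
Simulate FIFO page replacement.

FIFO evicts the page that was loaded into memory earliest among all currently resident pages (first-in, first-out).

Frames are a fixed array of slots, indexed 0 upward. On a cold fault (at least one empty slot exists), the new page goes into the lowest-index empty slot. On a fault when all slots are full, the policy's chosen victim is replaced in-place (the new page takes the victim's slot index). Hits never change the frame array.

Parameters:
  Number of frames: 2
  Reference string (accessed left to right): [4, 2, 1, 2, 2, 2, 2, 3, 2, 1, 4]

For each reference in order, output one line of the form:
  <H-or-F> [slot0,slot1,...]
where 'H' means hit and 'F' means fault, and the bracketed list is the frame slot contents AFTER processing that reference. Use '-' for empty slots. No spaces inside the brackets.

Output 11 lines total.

F [4,-]
F [4,2]
F [1,2]
H [1,2]
H [1,2]
H [1,2]
H [1,2]
F [1,3]
F [2,3]
F [2,1]
F [4,1]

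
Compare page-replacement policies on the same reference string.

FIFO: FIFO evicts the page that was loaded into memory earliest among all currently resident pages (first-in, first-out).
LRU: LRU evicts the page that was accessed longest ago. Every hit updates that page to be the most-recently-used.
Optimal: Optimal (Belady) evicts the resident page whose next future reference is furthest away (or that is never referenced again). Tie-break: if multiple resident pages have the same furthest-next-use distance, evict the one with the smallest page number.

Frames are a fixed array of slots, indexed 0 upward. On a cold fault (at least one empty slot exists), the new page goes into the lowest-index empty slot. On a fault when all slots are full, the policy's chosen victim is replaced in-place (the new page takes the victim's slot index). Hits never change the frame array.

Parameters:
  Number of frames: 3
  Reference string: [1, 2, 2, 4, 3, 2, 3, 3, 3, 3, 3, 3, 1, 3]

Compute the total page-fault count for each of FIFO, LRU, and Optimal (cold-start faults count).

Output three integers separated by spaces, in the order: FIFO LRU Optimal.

Answer: 5 5 4

Derivation:
--- FIFO ---
  step 0: ref 1 -> FAULT, frames=[1,-,-] (faults so far: 1)
  step 1: ref 2 -> FAULT, frames=[1,2,-] (faults so far: 2)
  step 2: ref 2 -> HIT, frames=[1,2,-] (faults so far: 2)
  step 3: ref 4 -> FAULT, frames=[1,2,4] (faults so far: 3)
  step 4: ref 3 -> FAULT, evict 1, frames=[3,2,4] (faults so far: 4)
  step 5: ref 2 -> HIT, frames=[3,2,4] (faults so far: 4)
  step 6: ref 3 -> HIT, frames=[3,2,4] (faults so far: 4)
  step 7: ref 3 -> HIT, frames=[3,2,4] (faults so far: 4)
  step 8: ref 3 -> HIT, frames=[3,2,4] (faults so far: 4)
  step 9: ref 3 -> HIT, frames=[3,2,4] (faults so far: 4)
  step 10: ref 3 -> HIT, frames=[3,2,4] (faults so far: 4)
  step 11: ref 3 -> HIT, frames=[3,2,4] (faults so far: 4)
  step 12: ref 1 -> FAULT, evict 2, frames=[3,1,4] (faults so far: 5)
  step 13: ref 3 -> HIT, frames=[3,1,4] (faults so far: 5)
  FIFO total faults: 5
--- LRU ---
  step 0: ref 1 -> FAULT, frames=[1,-,-] (faults so far: 1)
  step 1: ref 2 -> FAULT, frames=[1,2,-] (faults so far: 2)
  step 2: ref 2 -> HIT, frames=[1,2,-] (faults so far: 2)
  step 3: ref 4 -> FAULT, frames=[1,2,4] (faults so far: 3)
  step 4: ref 3 -> FAULT, evict 1, frames=[3,2,4] (faults so far: 4)
  step 5: ref 2 -> HIT, frames=[3,2,4] (faults so far: 4)
  step 6: ref 3 -> HIT, frames=[3,2,4] (faults so far: 4)
  step 7: ref 3 -> HIT, frames=[3,2,4] (faults so far: 4)
  step 8: ref 3 -> HIT, frames=[3,2,4] (faults so far: 4)
  step 9: ref 3 -> HIT, frames=[3,2,4] (faults so far: 4)
  step 10: ref 3 -> HIT, frames=[3,2,4] (faults so far: 4)
  step 11: ref 3 -> HIT, frames=[3,2,4] (faults so far: 4)
  step 12: ref 1 -> FAULT, evict 4, frames=[3,2,1] (faults so far: 5)
  step 13: ref 3 -> HIT, frames=[3,2,1] (faults so far: 5)
  LRU total faults: 5
--- Optimal ---
  step 0: ref 1 -> FAULT, frames=[1,-,-] (faults so far: 1)
  step 1: ref 2 -> FAULT, frames=[1,2,-] (faults so far: 2)
  step 2: ref 2 -> HIT, frames=[1,2,-] (faults so far: 2)
  step 3: ref 4 -> FAULT, frames=[1,2,4] (faults so far: 3)
  step 4: ref 3 -> FAULT, evict 4, frames=[1,2,3] (faults so far: 4)
  step 5: ref 2 -> HIT, frames=[1,2,3] (faults so far: 4)
  step 6: ref 3 -> HIT, frames=[1,2,3] (faults so far: 4)
  step 7: ref 3 -> HIT, frames=[1,2,3] (faults so far: 4)
  step 8: ref 3 -> HIT, frames=[1,2,3] (faults so far: 4)
  step 9: ref 3 -> HIT, frames=[1,2,3] (faults so far: 4)
  step 10: ref 3 -> HIT, frames=[1,2,3] (faults so far: 4)
  step 11: ref 3 -> HIT, frames=[1,2,3] (faults so far: 4)
  step 12: ref 1 -> HIT, frames=[1,2,3] (faults so far: 4)
  step 13: ref 3 -> HIT, frames=[1,2,3] (faults so far: 4)
  Optimal total faults: 4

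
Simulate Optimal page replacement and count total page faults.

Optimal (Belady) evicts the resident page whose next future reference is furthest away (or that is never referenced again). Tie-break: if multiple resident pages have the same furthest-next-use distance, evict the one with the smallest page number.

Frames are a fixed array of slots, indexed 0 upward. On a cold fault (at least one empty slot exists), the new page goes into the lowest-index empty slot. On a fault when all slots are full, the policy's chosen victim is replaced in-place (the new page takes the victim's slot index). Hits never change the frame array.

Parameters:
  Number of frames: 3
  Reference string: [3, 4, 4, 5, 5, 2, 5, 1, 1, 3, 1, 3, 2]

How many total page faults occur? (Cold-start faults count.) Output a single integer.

Answer: 5

Derivation:
Step 0: ref 3 → FAULT, frames=[3,-,-]
Step 1: ref 4 → FAULT, frames=[3,4,-]
Step 2: ref 4 → HIT, frames=[3,4,-]
Step 3: ref 5 → FAULT, frames=[3,4,5]
Step 4: ref 5 → HIT, frames=[3,4,5]
Step 5: ref 2 → FAULT (evict 4), frames=[3,2,5]
Step 6: ref 5 → HIT, frames=[3,2,5]
Step 7: ref 1 → FAULT (evict 5), frames=[3,2,1]
Step 8: ref 1 → HIT, frames=[3,2,1]
Step 9: ref 3 → HIT, frames=[3,2,1]
Step 10: ref 1 → HIT, frames=[3,2,1]
Step 11: ref 3 → HIT, frames=[3,2,1]
Step 12: ref 2 → HIT, frames=[3,2,1]
Total faults: 5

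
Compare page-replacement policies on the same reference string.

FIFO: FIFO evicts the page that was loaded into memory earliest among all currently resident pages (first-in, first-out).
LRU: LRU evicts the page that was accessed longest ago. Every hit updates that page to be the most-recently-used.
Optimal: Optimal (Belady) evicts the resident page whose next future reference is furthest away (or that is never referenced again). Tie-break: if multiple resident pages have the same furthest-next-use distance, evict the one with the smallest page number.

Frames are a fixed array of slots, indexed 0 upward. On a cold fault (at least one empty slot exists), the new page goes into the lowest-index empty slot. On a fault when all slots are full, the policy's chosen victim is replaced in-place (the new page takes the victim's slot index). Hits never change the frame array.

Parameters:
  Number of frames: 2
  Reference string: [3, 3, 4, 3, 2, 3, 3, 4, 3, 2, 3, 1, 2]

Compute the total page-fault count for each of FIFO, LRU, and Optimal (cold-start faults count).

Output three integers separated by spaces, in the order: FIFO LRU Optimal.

Answer: 9 7 6

Derivation:
--- FIFO ---
  step 0: ref 3 -> FAULT, frames=[3,-] (faults so far: 1)
  step 1: ref 3 -> HIT, frames=[3,-] (faults so far: 1)
  step 2: ref 4 -> FAULT, frames=[3,4] (faults so far: 2)
  step 3: ref 3 -> HIT, frames=[3,4] (faults so far: 2)
  step 4: ref 2 -> FAULT, evict 3, frames=[2,4] (faults so far: 3)
  step 5: ref 3 -> FAULT, evict 4, frames=[2,3] (faults so far: 4)
  step 6: ref 3 -> HIT, frames=[2,3] (faults so far: 4)
  step 7: ref 4 -> FAULT, evict 2, frames=[4,3] (faults so far: 5)
  step 8: ref 3 -> HIT, frames=[4,3] (faults so far: 5)
  step 9: ref 2 -> FAULT, evict 3, frames=[4,2] (faults so far: 6)
  step 10: ref 3 -> FAULT, evict 4, frames=[3,2] (faults so far: 7)
  step 11: ref 1 -> FAULT, evict 2, frames=[3,1] (faults so far: 8)
  step 12: ref 2 -> FAULT, evict 3, frames=[2,1] (faults so far: 9)
  FIFO total faults: 9
--- LRU ---
  step 0: ref 3 -> FAULT, frames=[3,-] (faults so far: 1)
  step 1: ref 3 -> HIT, frames=[3,-] (faults so far: 1)
  step 2: ref 4 -> FAULT, frames=[3,4] (faults so far: 2)
  step 3: ref 3 -> HIT, frames=[3,4] (faults so far: 2)
  step 4: ref 2 -> FAULT, evict 4, frames=[3,2] (faults so far: 3)
  step 5: ref 3 -> HIT, frames=[3,2] (faults so far: 3)
  step 6: ref 3 -> HIT, frames=[3,2] (faults so far: 3)
  step 7: ref 4 -> FAULT, evict 2, frames=[3,4] (faults so far: 4)
  step 8: ref 3 -> HIT, frames=[3,4] (faults so far: 4)
  step 9: ref 2 -> FAULT, evict 4, frames=[3,2] (faults so far: 5)
  step 10: ref 3 -> HIT, frames=[3,2] (faults so far: 5)
  step 11: ref 1 -> FAULT, evict 2, frames=[3,1] (faults so far: 6)
  step 12: ref 2 -> FAULT, evict 3, frames=[2,1] (faults so far: 7)
  LRU total faults: 7
--- Optimal ---
  step 0: ref 3 -> FAULT, frames=[3,-] (faults so far: 1)
  step 1: ref 3 -> HIT, frames=[3,-] (faults so far: 1)
  step 2: ref 4 -> FAULT, frames=[3,4] (faults so far: 2)
  step 3: ref 3 -> HIT, frames=[3,4] (faults so far: 2)
  step 4: ref 2 -> FAULT, evict 4, frames=[3,2] (faults so far: 3)
  step 5: ref 3 -> HIT, frames=[3,2] (faults so far: 3)
  step 6: ref 3 -> HIT, frames=[3,2] (faults so far: 3)
  step 7: ref 4 -> FAULT, evict 2, frames=[3,4] (faults so far: 4)
  step 8: ref 3 -> HIT, frames=[3,4] (faults so far: 4)
  step 9: ref 2 -> FAULT, evict 4, frames=[3,2] (faults so far: 5)
  step 10: ref 3 -> HIT, frames=[3,2] (faults so far: 5)
  step 11: ref 1 -> FAULT, evict 3, frames=[1,2] (faults so far: 6)
  step 12: ref 2 -> HIT, frames=[1,2] (faults so far: 6)
  Optimal total faults: 6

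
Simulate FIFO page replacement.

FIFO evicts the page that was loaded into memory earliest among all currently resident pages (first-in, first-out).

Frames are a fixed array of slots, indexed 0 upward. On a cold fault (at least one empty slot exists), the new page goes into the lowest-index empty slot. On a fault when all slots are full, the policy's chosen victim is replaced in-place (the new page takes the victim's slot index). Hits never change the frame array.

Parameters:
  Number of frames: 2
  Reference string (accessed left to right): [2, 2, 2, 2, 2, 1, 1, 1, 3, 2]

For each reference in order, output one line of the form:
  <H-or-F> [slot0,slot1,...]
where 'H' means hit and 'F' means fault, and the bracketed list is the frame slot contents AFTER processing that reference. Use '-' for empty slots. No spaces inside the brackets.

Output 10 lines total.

F [2,-]
H [2,-]
H [2,-]
H [2,-]
H [2,-]
F [2,1]
H [2,1]
H [2,1]
F [3,1]
F [3,2]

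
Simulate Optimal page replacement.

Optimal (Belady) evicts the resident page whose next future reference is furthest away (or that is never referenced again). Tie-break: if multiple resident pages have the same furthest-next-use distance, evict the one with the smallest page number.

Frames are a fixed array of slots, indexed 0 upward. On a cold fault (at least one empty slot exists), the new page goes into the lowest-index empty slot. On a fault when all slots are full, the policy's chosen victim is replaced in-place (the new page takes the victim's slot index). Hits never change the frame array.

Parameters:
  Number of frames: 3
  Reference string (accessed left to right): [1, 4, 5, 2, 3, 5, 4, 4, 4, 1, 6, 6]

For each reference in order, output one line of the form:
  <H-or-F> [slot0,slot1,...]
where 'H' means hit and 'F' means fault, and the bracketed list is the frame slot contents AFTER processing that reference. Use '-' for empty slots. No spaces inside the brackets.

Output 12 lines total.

F [1,-,-]
F [1,4,-]
F [1,4,5]
F [2,4,5]
F [3,4,5]
H [3,4,5]
H [3,4,5]
H [3,4,5]
H [3,4,5]
F [1,4,5]
F [6,4,5]
H [6,4,5]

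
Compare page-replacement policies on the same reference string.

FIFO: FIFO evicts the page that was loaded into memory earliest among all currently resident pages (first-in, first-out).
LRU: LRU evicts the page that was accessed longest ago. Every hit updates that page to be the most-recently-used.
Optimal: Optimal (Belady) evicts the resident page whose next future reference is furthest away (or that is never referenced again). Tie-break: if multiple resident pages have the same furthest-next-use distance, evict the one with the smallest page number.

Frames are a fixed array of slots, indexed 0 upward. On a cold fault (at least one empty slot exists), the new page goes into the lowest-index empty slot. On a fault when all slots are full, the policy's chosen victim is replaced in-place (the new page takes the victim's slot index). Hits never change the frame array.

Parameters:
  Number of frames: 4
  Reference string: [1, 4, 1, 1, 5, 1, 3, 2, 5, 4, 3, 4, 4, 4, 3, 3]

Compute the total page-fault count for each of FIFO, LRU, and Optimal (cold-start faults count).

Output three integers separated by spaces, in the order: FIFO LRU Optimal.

--- FIFO ---
  step 0: ref 1 -> FAULT, frames=[1,-,-,-] (faults so far: 1)
  step 1: ref 4 -> FAULT, frames=[1,4,-,-] (faults so far: 2)
  step 2: ref 1 -> HIT, frames=[1,4,-,-] (faults so far: 2)
  step 3: ref 1 -> HIT, frames=[1,4,-,-] (faults so far: 2)
  step 4: ref 5 -> FAULT, frames=[1,4,5,-] (faults so far: 3)
  step 5: ref 1 -> HIT, frames=[1,4,5,-] (faults so far: 3)
  step 6: ref 3 -> FAULT, frames=[1,4,5,3] (faults so far: 4)
  step 7: ref 2 -> FAULT, evict 1, frames=[2,4,5,3] (faults so far: 5)
  step 8: ref 5 -> HIT, frames=[2,4,5,3] (faults so far: 5)
  step 9: ref 4 -> HIT, frames=[2,4,5,3] (faults so far: 5)
  step 10: ref 3 -> HIT, frames=[2,4,5,3] (faults so far: 5)
  step 11: ref 4 -> HIT, frames=[2,4,5,3] (faults so far: 5)
  step 12: ref 4 -> HIT, frames=[2,4,5,3] (faults so far: 5)
  step 13: ref 4 -> HIT, frames=[2,4,5,3] (faults so far: 5)
  step 14: ref 3 -> HIT, frames=[2,4,5,3] (faults so far: 5)
  step 15: ref 3 -> HIT, frames=[2,4,5,3] (faults so far: 5)
  FIFO total faults: 5
--- LRU ---
  step 0: ref 1 -> FAULT, frames=[1,-,-,-] (faults so far: 1)
  step 1: ref 4 -> FAULT, frames=[1,4,-,-] (faults so far: 2)
  step 2: ref 1 -> HIT, frames=[1,4,-,-] (faults so far: 2)
  step 3: ref 1 -> HIT, frames=[1,4,-,-] (faults so far: 2)
  step 4: ref 5 -> FAULT, frames=[1,4,5,-] (faults so far: 3)
  step 5: ref 1 -> HIT, frames=[1,4,5,-] (faults so far: 3)
  step 6: ref 3 -> FAULT, frames=[1,4,5,3] (faults so far: 4)
  step 7: ref 2 -> FAULT, evict 4, frames=[1,2,5,3] (faults so far: 5)
  step 8: ref 5 -> HIT, frames=[1,2,5,3] (faults so far: 5)
  step 9: ref 4 -> FAULT, evict 1, frames=[4,2,5,3] (faults so far: 6)
  step 10: ref 3 -> HIT, frames=[4,2,5,3] (faults so far: 6)
  step 11: ref 4 -> HIT, frames=[4,2,5,3] (faults so far: 6)
  step 12: ref 4 -> HIT, frames=[4,2,5,3] (faults so far: 6)
  step 13: ref 4 -> HIT, frames=[4,2,5,3] (faults so far: 6)
  step 14: ref 3 -> HIT, frames=[4,2,5,3] (faults so far: 6)
  step 15: ref 3 -> HIT, frames=[4,2,5,3] (faults so far: 6)
  LRU total faults: 6
--- Optimal ---
  step 0: ref 1 -> FAULT, frames=[1,-,-,-] (faults so far: 1)
  step 1: ref 4 -> FAULT, frames=[1,4,-,-] (faults so far: 2)
  step 2: ref 1 -> HIT, frames=[1,4,-,-] (faults so far: 2)
  step 3: ref 1 -> HIT, frames=[1,4,-,-] (faults so far: 2)
  step 4: ref 5 -> FAULT, frames=[1,4,5,-] (faults so far: 3)
  step 5: ref 1 -> HIT, frames=[1,4,5,-] (faults so far: 3)
  step 6: ref 3 -> FAULT, frames=[1,4,5,3] (faults so far: 4)
  step 7: ref 2 -> FAULT, evict 1, frames=[2,4,5,3] (faults so far: 5)
  step 8: ref 5 -> HIT, frames=[2,4,5,3] (faults so far: 5)
  step 9: ref 4 -> HIT, frames=[2,4,5,3] (faults so far: 5)
  step 10: ref 3 -> HIT, frames=[2,4,5,3] (faults so far: 5)
  step 11: ref 4 -> HIT, frames=[2,4,5,3] (faults so far: 5)
  step 12: ref 4 -> HIT, frames=[2,4,5,3] (faults so far: 5)
  step 13: ref 4 -> HIT, frames=[2,4,5,3] (faults so far: 5)
  step 14: ref 3 -> HIT, frames=[2,4,5,3] (faults so far: 5)
  step 15: ref 3 -> HIT, frames=[2,4,5,3] (faults so far: 5)
  Optimal total faults: 5

Answer: 5 6 5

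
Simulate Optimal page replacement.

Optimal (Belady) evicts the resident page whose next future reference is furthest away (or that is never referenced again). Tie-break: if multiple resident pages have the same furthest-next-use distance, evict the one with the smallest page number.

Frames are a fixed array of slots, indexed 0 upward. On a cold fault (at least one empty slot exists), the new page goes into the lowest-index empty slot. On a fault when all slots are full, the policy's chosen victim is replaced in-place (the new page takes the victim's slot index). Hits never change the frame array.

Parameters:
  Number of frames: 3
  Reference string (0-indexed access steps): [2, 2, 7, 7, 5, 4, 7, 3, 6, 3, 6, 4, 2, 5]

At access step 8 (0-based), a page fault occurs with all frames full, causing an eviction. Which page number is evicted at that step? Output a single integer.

Answer: 2

Derivation:
Step 0: ref 2 -> FAULT, frames=[2,-,-]
Step 1: ref 2 -> HIT, frames=[2,-,-]
Step 2: ref 7 -> FAULT, frames=[2,7,-]
Step 3: ref 7 -> HIT, frames=[2,7,-]
Step 4: ref 5 -> FAULT, frames=[2,7,5]
Step 5: ref 4 -> FAULT, evict 5, frames=[2,7,4]
Step 6: ref 7 -> HIT, frames=[2,7,4]
Step 7: ref 3 -> FAULT, evict 7, frames=[2,3,4]
Step 8: ref 6 -> FAULT, evict 2, frames=[6,3,4]
At step 8: evicted page 2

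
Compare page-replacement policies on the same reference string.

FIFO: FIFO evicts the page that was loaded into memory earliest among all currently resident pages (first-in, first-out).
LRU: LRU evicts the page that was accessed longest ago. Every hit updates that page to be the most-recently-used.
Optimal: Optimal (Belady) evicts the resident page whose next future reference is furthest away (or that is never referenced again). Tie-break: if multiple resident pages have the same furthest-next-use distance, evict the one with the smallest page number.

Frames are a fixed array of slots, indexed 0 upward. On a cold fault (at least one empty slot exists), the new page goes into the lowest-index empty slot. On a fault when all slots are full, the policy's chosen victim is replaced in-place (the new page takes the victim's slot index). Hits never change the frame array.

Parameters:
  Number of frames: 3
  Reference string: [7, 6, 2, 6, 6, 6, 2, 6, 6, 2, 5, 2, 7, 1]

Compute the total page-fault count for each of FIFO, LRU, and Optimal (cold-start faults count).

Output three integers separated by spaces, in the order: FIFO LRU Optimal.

--- FIFO ---
  step 0: ref 7 -> FAULT, frames=[7,-,-] (faults so far: 1)
  step 1: ref 6 -> FAULT, frames=[7,6,-] (faults so far: 2)
  step 2: ref 2 -> FAULT, frames=[7,6,2] (faults so far: 3)
  step 3: ref 6 -> HIT, frames=[7,6,2] (faults so far: 3)
  step 4: ref 6 -> HIT, frames=[7,6,2] (faults so far: 3)
  step 5: ref 6 -> HIT, frames=[7,6,2] (faults so far: 3)
  step 6: ref 2 -> HIT, frames=[7,6,2] (faults so far: 3)
  step 7: ref 6 -> HIT, frames=[7,6,2] (faults so far: 3)
  step 8: ref 6 -> HIT, frames=[7,6,2] (faults so far: 3)
  step 9: ref 2 -> HIT, frames=[7,6,2] (faults so far: 3)
  step 10: ref 5 -> FAULT, evict 7, frames=[5,6,2] (faults so far: 4)
  step 11: ref 2 -> HIT, frames=[5,6,2] (faults so far: 4)
  step 12: ref 7 -> FAULT, evict 6, frames=[5,7,2] (faults so far: 5)
  step 13: ref 1 -> FAULT, evict 2, frames=[5,7,1] (faults so far: 6)
  FIFO total faults: 6
--- LRU ---
  step 0: ref 7 -> FAULT, frames=[7,-,-] (faults so far: 1)
  step 1: ref 6 -> FAULT, frames=[7,6,-] (faults so far: 2)
  step 2: ref 2 -> FAULT, frames=[7,6,2] (faults so far: 3)
  step 3: ref 6 -> HIT, frames=[7,6,2] (faults so far: 3)
  step 4: ref 6 -> HIT, frames=[7,6,2] (faults so far: 3)
  step 5: ref 6 -> HIT, frames=[7,6,2] (faults so far: 3)
  step 6: ref 2 -> HIT, frames=[7,6,2] (faults so far: 3)
  step 7: ref 6 -> HIT, frames=[7,6,2] (faults so far: 3)
  step 8: ref 6 -> HIT, frames=[7,6,2] (faults so far: 3)
  step 9: ref 2 -> HIT, frames=[7,6,2] (faults so far: 3)
  step 10: ref 5 -> FAULT, evict 7, frames=[5,6,2] (faults so far: 4)
  step 11: ref 2 -> HIT, frames=[5,6,2] (faults so far: 4)
  step 12: ref 7 -> FAULT, evict 6, frames=[5,7,2] (faults so far: 5)
  step 13: ref 1 -> FAULT, evict 5, frames=[1,7,2] (faults so far: 6)
  LRU total faults: 6
--- Optimal ---
  step 0: ref 7 -> FAULT, frames=[7,-,-] (faults so far: 1)
  step 1: ref 6 -> FAULT, frames=[7,6,-] (faults so far: 2)
  step 2: ref 2 -> FAULT, frames=[7,6,2] (faults so far: 3)
  step 3: ref 6 -> HIT, frames=[7,6,2] (faults so far: 3)
  step 4: ref 6 -> HIT, frames=[7,6,2] (faults so far: 3)
  step 5: ref 6 -> HIT, frames=[7,6,2] (faults so far: 3)
  step 6: ref 2 -> HIT, frames=[7,6,2] (faults so far: 3)
  step 7: ref 6 -> HIT, frames=[7,6,2] (faults so far: 3)
  step 8: ref 6 -> HIT, frames=[7,6,2] (faults so far: 3)
  step 9: ref 2 -> HIT, frames=[7,6,2] (faults so far: 3)
  step 10: ref 5 -> FAULT, evict 6, frames=[7,5,2] (faults so far: 4)
  step 11: ref 2 -> HIT, frames=[7,5,2] (faults so far: 4)
  step 12: ref 7 -> HIT, frames=[7,5,2] (faults so far: 4)
  step 13: ref 1 -> FAULT, evict 2, frames=[7,5,1] (faults so far: 5)
  Optimal total faults: 5

Answer: 6 6 5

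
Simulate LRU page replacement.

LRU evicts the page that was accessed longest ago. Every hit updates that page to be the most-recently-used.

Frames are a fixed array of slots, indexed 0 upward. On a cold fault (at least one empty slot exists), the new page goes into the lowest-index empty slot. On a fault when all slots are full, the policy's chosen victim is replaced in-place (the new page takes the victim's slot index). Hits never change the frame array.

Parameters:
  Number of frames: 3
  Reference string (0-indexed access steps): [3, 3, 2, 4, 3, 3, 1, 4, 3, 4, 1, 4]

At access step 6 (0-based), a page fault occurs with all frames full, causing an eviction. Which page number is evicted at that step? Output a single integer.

Answer: 2

Derivation:
Step 0: ref 3 -> FAULT, frames=[3,-,-]
Step 1: ref 3 -> HIT, frames=[3,-,-]
Step 2: ref 2 -> FAULT, frames=[3,2,-]
Step 3: ref 4 -> FAULT, frames=[3,2,4]
Step 4: ref 3 -> HIT, frames=[3,2,4]
Step 5: ref 3 -> HIT, frames=[3,2,4]
Step 6: ref 1 -> FAULT, evict 2, frames=[3,1,4]
At step 6: evicted page 2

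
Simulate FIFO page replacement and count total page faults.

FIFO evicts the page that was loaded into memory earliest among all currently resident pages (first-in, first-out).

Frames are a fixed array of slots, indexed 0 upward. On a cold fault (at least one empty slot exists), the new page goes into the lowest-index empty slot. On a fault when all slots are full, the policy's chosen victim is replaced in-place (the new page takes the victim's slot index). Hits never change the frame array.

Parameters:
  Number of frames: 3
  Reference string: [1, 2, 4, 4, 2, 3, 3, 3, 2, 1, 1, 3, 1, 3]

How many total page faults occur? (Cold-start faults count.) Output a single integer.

Step 0: ref 1 → FAULT, frames=[1,-,-]
Step 1: ref 2 → FAULT, frames=[1,2,-]
Step 2: ref 4 → FAULT, frames=[1,2,4]
Step 3: ref 4 → HIT, frames=[1,2,4]
Step 4: ref 2 → HIT, frames=[1,2,4]
Step 5: ref 3 → FAULT (evict 1), frames=[3,2,4]
Step 6: ref 3 → HIT, frames=[3,2,4]
Step 7: ref 3 → HIT, frames=[3,2,4]
Step 8: ref 2 → HIT, frames=[3,2,4]
Step 9: ref 1 → FAULT (evict 2), frames=[3,1,4]
Step 10: ref 1 → HIT, frames=[3,1,4]
Step 11: ref 3 → HIT, frames=[3,1,4]
Step 12: ref 1 → HIT, frames=[3,1,4]
Step 13: ref 3 → HIT, frames=[3,1,4]
Total faults: 5

Answer: 5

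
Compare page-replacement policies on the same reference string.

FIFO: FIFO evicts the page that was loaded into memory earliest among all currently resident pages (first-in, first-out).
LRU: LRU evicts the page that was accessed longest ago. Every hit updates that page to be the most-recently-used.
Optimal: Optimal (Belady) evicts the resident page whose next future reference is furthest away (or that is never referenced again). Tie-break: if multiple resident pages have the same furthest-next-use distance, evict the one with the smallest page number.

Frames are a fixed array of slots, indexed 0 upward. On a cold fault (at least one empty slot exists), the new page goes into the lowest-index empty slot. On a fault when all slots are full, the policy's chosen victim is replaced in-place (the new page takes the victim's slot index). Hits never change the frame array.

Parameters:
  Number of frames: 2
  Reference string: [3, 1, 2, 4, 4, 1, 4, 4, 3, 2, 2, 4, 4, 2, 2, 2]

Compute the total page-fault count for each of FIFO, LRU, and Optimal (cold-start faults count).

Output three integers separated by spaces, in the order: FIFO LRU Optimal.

--- FIFO ---
  step 0: ref 3 -> FAULT, frames=[3,-] (faults so far: 1)
  step 1: ref 1 -> FAULT, frames=[3,1] (faults so far: 2)
  step 2: ref 2 -> FAULT, evict 3, frames=[2,1] (faults so far: 3)
  step 3: ref 4 -> FAULT, evict 1, frames=[2,4] (faults so far: 4)
  step 4: ref 4 -> HIT, frames=[2,4] (faults so far: 4)
  step 5: ref 1 -> FAULT, evict 2, frames=[1,4] (faults so far: 5)
  step 6: ref 4 -> HIT, frames=[1,4] (faults so far: 5)
  step 7: ref 4 -> HIT, frames=[1,4] (faults so far: 5)
  step 8: ref 3 -> FAULT, evict 4, frames=[1,3] (faults so far: 6)
  step 9: ref 2 -> FAULT, evict 1, frames=[2,3] (faults so far: 7)
  step 10: ref 2 -> HIT, frames=[2,3] (faults so far: 7)
  step 11: ref 4 -> FAULT, evict 3, frames=[2,4] (faults so far: 8)
  step 12: ref 4 -> HIT, frames=[2,4] (faults so far: 8)
  step 13: ref 2 -> HIT, frames=[2,4] (faults so far: 8)
  step 14: ref 2 -> HIT, frames=[2,4] (faults so far: 8)
  step 15: ref 2 -> HIT, frames=[2,4] (faults so far: 8)
  FIFO total faults: 8
--- LRU ---
  step 0: ref 3 -> FAULT, frames=[3,-] (faults so far: 1)
  step 1: ref 1 -> FAULT, frames=[3,1] (faults so far: 2)
  step 2: ref 2 -> FAULT, evict 3, frames=[2,1] (faults so far: 3)
  step 3: ref 4 -> FAULT, evict 1, frames=[2,4] (faults so far: 4)
  step 4: ref 4 -> HIT, frames=[2,4] (faults so far: 4)
  step 5: ref 1 -> FAULT, evict 2, frames=[1,4] (faults so far: 5)
  step 6: ref 4 -> HIT, frames=[1,4] (faults so far: 5)
  step 7: ref 4 -> HIT, frames=[1,4] (faults so far: 5)
  step 8: ref 3 -> FAULT, evict 1, frames=[3,4] (faults so far: 6)
  step 9: ref 2 -> FAULT, evict 4, frames=[3,2] (faults so far: 7)
  step 10: ref 2 -> HIT, frames=[3,2] (faults so far: 7)
  step 11: ref 4 -> FAULT, evict 3, frames=[4,2] (faults so far: 8)
  step 12: ref 4 -> HIT, frames=[4,2] (faults so far: 8)
  step 13: ref 2 -> HIT, frames=[4,2] (faults so far: 8)
  step 14: ref 2 -> HIT, frames=[4,2] (faults so far: 8)
  step 15: ref 2 -> HIT, frames=[4,2] (faults so far: 8)
  LRU total faults: 8
--- Optimal ---
  step 0: ref 3 -> FAULT, frames=[3,-] (faults so far: 1)
  step 1: ref 1 -> FAULT, frames=[3,1] (faults so far: 2)
  step 2: ref 2 -> FAULT, evict 3, frames=[2,1] (faults so far: 3)
  step 3: ref 4 -> FAULT, evict 2, frames=[4,1] (faults so far: 4)
  step 4: ref 4 -> HIT, frames=[4,1] (faults so far: 4)
  step 5: ref 1 -> HIT, frames=[4,1] (faults so far: 4)
  step 6: ref 4 -> HIT, frames=[4,1] (faults so far: 4)
  step 7: ref 4 -> HIT, frames=[4,1] (faults so far: 4)
  step 8: ref 3 -> FAULT, evict 1, frames=[4,3] (faults so far: 5)
  step 9: ref 2 -> FAULT, evict 3, frames=[4,2] (faults so far: 6)
  step 10: ref 2 -> HIT, frames=[4,2] (faults so far: 6)
  step 11: ref 4 -> HIT, frames=[4,2] (faults so far: 6)
  step 12: ref 4 -> HIT, frames=[4,2] (faults so far: 6)
  step 13: ref 2 -> HIT, frames=[4,2] (faults so far: 6)
  step 14: ref 2 -> HIT, frames=[4,2] (faults so far: 6)
  step 15: ref 2 -> HIT, frames=[4,2] (faults so far: 6)
  Optimal total faults: 6

Answer: 8 8 6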